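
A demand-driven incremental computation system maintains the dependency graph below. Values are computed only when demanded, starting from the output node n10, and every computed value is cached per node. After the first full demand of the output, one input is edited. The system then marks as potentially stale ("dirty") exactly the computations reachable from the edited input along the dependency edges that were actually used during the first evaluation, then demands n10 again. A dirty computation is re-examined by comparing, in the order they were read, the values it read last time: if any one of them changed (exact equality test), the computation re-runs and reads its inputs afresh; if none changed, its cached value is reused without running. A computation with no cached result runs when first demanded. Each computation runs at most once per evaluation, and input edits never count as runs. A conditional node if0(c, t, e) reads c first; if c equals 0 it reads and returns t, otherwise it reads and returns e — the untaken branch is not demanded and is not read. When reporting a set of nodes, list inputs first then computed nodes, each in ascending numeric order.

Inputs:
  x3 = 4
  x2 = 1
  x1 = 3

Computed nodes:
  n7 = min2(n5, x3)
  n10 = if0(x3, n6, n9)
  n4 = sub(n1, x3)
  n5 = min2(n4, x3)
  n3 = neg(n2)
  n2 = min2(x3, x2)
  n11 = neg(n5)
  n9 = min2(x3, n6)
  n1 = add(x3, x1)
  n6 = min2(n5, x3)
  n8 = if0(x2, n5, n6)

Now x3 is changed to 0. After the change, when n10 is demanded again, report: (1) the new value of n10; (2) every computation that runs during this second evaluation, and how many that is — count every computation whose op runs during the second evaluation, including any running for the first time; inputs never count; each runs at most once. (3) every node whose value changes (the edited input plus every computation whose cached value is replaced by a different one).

First evaluation (everything demanded from the output):
  n1 = add(4, 3) = 7
  n4 = sub(7, 4) = 3
  n5 = min2(3, 4) = 3
  n6 = min2(3, 4) = 3
  n9 = min2(4, 3) = 3
  n10 = if0(x3=4 -> else branch n9) = 3

Propagation after the edit:
  n1: runs — x3 4->0; result 3.
  n4: runs — n1 7->3; x3 4->0; result 3 (same value as before).
  n5: runs — x3 4->0; result 0.
  n6: runs — n5 3->0; x3 4->0; result 0.
  n9: marked dirty but never re-examined — demand shifted away from it.
  n10: runs — x3 4->0; result 0.

Key observation: a condition flipped, so demand moved to the other branch — n9 is never re-examined.

New value of n10: 0.
Computations that run: n1, n4, n5, n6, n10 — 5 in total.
Values that change: x3, n1, n5, n6, n10.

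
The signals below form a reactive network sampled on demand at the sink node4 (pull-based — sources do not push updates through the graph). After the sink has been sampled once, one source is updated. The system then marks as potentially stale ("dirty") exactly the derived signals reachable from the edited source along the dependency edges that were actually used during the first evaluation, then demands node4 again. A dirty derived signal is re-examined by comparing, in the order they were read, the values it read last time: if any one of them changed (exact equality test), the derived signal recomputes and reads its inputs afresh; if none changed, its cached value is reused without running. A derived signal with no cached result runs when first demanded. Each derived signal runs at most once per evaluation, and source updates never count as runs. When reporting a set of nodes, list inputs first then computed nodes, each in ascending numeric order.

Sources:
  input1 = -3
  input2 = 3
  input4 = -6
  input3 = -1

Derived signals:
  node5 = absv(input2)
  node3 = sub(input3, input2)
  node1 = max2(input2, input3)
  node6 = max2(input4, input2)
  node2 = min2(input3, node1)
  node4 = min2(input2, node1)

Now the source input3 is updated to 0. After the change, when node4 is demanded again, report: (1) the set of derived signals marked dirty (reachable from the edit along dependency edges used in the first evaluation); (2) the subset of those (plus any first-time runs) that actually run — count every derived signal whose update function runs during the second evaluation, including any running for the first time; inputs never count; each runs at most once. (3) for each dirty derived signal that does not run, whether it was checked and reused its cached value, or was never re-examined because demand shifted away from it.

Initial pass — values computed on the first demand:
  node1 = max2(3, -1) = 3
  node4 = min2(3, 3) = 3

Second demand — change propagation:
  node1: re-runs because input3 -1->0; new result 3 (unchanged).
  node4: re-examined; everything it read last time is the same (input2 unchanged, node1 unchanged) — cache 3 kept, no run.

The important point: node1 recomputes to an identical value, and the output ends up unchanged.

Dirty set: node1, node4.
Run set: node1 (1 run).
Re-examined without running (cache reused): node4.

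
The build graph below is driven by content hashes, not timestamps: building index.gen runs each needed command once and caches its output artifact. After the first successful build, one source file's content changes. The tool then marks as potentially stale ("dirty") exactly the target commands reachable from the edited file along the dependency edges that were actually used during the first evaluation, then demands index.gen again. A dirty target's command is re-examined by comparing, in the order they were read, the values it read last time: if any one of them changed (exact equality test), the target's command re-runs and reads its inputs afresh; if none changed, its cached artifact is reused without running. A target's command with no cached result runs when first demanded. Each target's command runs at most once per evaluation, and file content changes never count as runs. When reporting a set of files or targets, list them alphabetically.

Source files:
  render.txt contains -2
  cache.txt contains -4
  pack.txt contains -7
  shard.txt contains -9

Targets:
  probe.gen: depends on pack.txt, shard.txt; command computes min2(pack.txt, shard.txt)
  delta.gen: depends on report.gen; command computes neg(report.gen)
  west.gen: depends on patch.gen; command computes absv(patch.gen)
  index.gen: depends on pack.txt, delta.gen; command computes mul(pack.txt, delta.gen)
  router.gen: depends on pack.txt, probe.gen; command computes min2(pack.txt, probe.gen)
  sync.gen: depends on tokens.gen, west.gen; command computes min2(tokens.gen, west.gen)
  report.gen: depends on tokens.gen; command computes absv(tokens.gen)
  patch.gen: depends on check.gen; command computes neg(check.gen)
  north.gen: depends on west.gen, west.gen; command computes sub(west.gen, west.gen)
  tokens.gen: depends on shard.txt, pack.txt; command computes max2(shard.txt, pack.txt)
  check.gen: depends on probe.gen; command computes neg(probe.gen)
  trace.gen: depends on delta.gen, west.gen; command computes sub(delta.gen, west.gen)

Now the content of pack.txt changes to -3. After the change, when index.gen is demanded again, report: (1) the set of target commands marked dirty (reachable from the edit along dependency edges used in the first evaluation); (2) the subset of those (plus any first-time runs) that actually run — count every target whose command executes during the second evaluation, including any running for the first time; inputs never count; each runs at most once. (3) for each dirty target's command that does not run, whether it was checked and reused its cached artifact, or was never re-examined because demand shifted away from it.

Dirty set: delta.gen, index.gen, report.gen, tokens.gen.
Run set: delta.gen, index.gen, report.gen, tokens.gen (4 run).
All dirty target commands ended up running.

Initial pass — values computed on the first demand:
  tokens.gen = max2(-9, -7) = -7
  report.gen = absv(-7) = 7
  delta.gen = neg(7) = -7
  index.gen = mul(-7, -7) = 49

Second demand — change propagation:
  tokens.gen: re-runs because pack.txt -7->-3; new result -3.
  report.gen: re-runs because tokens.gen -7->-3; new result 3.
  delta.gen: re-runs because report.gen 7->3; new result -3.
  index.gen: re-runs because pack.txt -7->-3; delta.gen -7->-3; new result 9.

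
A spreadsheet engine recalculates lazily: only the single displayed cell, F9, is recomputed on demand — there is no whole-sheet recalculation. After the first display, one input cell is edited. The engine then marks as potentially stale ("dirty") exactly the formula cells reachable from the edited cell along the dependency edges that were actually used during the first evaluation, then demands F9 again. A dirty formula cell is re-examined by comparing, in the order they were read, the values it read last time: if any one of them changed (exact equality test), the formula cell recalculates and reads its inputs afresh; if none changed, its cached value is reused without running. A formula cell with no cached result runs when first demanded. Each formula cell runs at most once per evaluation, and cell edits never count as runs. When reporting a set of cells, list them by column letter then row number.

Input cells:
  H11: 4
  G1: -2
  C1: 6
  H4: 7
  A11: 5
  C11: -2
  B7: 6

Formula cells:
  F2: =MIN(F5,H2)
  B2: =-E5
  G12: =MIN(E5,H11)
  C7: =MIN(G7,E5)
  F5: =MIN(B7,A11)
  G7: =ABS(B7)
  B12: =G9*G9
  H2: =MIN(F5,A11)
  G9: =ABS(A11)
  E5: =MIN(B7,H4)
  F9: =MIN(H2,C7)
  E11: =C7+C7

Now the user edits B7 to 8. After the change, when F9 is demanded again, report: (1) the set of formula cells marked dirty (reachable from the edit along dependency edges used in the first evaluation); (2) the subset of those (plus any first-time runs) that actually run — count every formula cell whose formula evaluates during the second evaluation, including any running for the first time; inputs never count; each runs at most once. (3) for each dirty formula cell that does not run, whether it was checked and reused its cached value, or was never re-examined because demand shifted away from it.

Marked dirty: C7, E5, F5, F9, G7, H2.
Formula cells that run: C7, E5, F5, F9, G7 — 5 in total.
Checked but reused from cache: H2.
Key observation: the cutoff stops propagation at H2 — its inputs' values are unchanged, so it reuses its cache.

First evaluation (everything demanded from the output):
  E5 = MIN(6, 7) = 6
  F5 = MIN(6, 5) = 5
  G7 = ABS(6) = 6
  C7 = MIN(6, 6) = 6
  H2 = MIN(5, 5) = 5
  F9 = MIN(5, 6) = 5

Propagation after the edit:
  E5: runs — B7 6->8; result 7.
  F5: runs — B7 6->8; result 5 (same value as before).
  G7: runs — B7 6->8; result 8.
  C7: runs — G7 6->8; E5 6->7; result 7.
  H2: checked — values it read are unchanged (F5 unchanged, A11 unchanged); reused cached 5 without running.
  F9: runs — C7 6->7; result 5 (same value as before).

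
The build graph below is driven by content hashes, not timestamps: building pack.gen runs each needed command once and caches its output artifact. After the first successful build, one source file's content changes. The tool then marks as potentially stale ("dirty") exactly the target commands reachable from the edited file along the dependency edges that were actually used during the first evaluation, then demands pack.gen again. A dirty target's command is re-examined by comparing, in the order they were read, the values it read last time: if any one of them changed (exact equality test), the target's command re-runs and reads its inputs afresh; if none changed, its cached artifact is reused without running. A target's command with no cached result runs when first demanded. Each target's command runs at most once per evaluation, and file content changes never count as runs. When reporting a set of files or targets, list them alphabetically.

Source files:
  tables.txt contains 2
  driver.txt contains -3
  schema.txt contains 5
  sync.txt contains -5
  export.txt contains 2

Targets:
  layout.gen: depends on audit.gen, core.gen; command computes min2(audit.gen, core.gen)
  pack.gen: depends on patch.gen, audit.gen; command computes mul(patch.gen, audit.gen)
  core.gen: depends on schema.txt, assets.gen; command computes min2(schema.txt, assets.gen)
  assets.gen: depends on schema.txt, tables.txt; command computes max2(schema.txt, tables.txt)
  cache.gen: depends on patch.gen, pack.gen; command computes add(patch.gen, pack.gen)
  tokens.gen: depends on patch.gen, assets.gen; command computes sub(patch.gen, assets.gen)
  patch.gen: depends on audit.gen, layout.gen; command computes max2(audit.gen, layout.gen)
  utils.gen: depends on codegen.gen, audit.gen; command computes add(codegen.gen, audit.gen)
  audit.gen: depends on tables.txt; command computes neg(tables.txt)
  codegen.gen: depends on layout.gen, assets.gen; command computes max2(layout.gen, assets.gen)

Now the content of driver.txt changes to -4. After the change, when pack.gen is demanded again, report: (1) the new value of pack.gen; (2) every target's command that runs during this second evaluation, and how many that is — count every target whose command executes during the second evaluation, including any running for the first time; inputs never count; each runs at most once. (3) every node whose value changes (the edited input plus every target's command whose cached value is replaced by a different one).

Initial pass — values computed on the first demand:
  assets.gen = max2(5, 2) = 5
  audit.gen = neg(2) = -2
  core.gen = min2(5, 5) = 5
  layout.gen = min2(-2, 5) = -2
  patch.gen = max2(-2, -2) = -2
  pack.gen = mul(-2, -2) = 4

Second demand — change propagation:
  no demanded computation ever read driver.txt, so the edit dirties nothing and nothing runs.

The important point: nothing the output needs ever reads driver.txt, so the edit is invisible to it.

pack.gen now evaluates to 4.
Run set: none (0 run).
Changed values: driver.txt.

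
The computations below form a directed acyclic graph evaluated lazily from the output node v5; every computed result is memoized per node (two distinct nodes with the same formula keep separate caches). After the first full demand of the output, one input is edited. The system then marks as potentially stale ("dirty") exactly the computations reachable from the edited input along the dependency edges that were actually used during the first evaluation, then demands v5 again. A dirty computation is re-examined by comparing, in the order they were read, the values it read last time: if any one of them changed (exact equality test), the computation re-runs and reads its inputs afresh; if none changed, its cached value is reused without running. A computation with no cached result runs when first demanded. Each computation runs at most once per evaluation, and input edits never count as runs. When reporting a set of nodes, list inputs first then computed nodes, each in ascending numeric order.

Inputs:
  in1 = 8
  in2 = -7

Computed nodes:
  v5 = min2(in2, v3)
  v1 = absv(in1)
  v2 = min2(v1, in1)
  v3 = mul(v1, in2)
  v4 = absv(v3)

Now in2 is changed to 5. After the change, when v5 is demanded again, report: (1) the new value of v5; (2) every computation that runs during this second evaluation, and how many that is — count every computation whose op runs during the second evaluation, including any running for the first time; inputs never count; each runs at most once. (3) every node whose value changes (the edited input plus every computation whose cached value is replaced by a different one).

Demanding v5 again yields 5.
2 computations run: v3, v5.
The nodes whose values change: in2, v3, v5.

First demand of the output computes:
  v1 = absv(8) = 8
  v3 = mul(8, -7) = -56
  v5 = min2(-7, -56) = -56

After the edit, cleaning proceeds:
  v3: a read changed (in2 -7->5) — executes, giving 40.
  v5: a read changed (in2 -7->5; v3 -56->40) — executes, giving 5.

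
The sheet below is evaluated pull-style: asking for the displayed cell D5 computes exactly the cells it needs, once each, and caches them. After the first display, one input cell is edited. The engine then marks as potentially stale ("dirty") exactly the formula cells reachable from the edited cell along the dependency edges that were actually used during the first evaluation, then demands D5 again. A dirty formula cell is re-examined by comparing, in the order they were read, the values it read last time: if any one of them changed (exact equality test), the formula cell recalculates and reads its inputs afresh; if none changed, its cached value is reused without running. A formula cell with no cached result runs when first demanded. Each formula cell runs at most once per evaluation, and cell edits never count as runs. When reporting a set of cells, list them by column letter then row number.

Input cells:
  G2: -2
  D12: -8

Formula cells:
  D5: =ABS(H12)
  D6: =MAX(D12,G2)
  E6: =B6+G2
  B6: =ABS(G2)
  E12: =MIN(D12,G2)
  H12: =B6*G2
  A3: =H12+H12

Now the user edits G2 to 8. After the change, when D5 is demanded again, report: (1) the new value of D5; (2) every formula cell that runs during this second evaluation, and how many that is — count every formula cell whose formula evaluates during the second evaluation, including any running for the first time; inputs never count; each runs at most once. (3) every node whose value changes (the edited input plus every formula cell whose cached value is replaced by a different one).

First demand of the output computes:
  B6 = ABS(-2) = 2
  H12 = 2 * -2 = -4
  D5 = ABS(-4) = 4

After the edit, cleaning proceeds:
  B6: a read changed (G2 -2->8) — executes, giving 8.
  H12: a read changed (B6 2->8; G2 -2->8) — executes, giving 64.
  D5: a read changed (H12 -4->64) — executes, giving 64.

Demanding D5 again yields 64.
3 formula cells run: B6, D5, H12.
The nodes whose values change: B6, D5, G2, H12.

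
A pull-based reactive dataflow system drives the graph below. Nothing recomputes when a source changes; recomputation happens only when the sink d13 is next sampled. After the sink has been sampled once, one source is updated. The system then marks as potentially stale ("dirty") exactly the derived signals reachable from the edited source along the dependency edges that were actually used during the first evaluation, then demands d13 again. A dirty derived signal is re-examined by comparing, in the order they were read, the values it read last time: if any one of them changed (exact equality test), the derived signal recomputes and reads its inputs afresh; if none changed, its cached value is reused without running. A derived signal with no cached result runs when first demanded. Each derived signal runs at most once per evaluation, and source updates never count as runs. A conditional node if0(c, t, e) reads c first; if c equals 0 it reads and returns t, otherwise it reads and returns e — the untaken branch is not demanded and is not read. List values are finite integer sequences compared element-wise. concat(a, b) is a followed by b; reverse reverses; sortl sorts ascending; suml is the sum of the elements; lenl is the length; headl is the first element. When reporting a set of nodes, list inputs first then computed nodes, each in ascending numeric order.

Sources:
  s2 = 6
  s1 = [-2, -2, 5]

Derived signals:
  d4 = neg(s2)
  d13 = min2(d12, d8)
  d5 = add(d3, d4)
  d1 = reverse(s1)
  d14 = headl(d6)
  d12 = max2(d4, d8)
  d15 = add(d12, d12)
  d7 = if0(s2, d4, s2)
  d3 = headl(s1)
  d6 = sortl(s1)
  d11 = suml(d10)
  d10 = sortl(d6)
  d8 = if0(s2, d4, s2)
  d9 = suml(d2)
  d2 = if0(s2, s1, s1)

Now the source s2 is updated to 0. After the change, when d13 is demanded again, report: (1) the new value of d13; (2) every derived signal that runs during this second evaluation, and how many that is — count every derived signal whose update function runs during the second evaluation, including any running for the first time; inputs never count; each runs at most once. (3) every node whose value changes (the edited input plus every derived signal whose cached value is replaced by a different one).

New value of d13: 0.
Derived signals that run: d4, d8, d12, d13 — 4 in total.
Values that change: s2, d4, d8, d12, d13.

First evaluation (everything demanded from the output):
  d4 = neg(6) = -6
  d8 = if0(s2=6 -> else branch s2) = 6
  d12 = max2(-6, 6) = 6
  d13 = min2(6, 6) = 6

Propagation after the edit:
  d4: runs — s2 6->0; result 0.
  d8: runs — s2 6->0; s2 6->0; result 0.
  d12: runs — d4 -6->0; d8 6->0; result 0.
  d13: runs — d12 6->0; d8 6->0; result 0.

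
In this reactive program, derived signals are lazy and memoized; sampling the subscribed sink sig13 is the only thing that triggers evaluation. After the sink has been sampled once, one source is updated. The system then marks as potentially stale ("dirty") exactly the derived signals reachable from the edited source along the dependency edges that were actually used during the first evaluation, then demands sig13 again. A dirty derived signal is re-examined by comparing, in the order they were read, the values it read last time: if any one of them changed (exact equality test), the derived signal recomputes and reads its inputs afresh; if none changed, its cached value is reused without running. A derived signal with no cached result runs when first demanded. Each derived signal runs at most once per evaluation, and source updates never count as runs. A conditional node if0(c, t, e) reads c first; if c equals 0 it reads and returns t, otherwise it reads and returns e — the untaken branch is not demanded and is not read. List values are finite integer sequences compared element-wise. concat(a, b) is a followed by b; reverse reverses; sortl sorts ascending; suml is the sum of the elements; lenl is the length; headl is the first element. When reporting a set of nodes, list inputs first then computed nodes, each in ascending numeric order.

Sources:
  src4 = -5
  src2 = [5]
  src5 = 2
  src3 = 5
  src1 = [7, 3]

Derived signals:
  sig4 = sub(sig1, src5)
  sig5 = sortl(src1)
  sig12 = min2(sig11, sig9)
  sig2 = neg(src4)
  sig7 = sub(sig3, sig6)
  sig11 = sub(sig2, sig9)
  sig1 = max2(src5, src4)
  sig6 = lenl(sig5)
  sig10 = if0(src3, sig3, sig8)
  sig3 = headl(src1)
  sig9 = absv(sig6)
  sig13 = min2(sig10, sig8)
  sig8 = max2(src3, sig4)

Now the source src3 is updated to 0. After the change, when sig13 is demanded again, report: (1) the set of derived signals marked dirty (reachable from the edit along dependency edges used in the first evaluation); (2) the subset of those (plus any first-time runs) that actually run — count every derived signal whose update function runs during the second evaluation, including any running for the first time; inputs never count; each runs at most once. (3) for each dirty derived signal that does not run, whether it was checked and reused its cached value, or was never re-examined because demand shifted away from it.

The edit dirties: sig8, sig10, sig13.
4 derived signals run: sig3, sig8, sig10, sig13.
No dirty derived signal escaped a run.
Note the branch switch — sig3 had no cache and runs now for the first time.

First demand of the output computes:
  sig1 = max2(2, -5) = 2
  sig4 = sub(2, 2) = 0
  sig8 = max2(5, 0) = 5
  sig10 = if0(src3=5 -> else branch sig8) = 5
  sig13 = min2(5, 5) = 5

After the edit, cleaning proceeds:
  sig3: had never run; runs now, result 7.
  sig8: a read changed (src3 5->0) — executes, giving 0.
  sig10: a read changed (src3 5->0; sig8 5->0) — executes, giving 7.
  sig13: a read changed (sig10 5->7; sig8 5->0) — executes, giving 0.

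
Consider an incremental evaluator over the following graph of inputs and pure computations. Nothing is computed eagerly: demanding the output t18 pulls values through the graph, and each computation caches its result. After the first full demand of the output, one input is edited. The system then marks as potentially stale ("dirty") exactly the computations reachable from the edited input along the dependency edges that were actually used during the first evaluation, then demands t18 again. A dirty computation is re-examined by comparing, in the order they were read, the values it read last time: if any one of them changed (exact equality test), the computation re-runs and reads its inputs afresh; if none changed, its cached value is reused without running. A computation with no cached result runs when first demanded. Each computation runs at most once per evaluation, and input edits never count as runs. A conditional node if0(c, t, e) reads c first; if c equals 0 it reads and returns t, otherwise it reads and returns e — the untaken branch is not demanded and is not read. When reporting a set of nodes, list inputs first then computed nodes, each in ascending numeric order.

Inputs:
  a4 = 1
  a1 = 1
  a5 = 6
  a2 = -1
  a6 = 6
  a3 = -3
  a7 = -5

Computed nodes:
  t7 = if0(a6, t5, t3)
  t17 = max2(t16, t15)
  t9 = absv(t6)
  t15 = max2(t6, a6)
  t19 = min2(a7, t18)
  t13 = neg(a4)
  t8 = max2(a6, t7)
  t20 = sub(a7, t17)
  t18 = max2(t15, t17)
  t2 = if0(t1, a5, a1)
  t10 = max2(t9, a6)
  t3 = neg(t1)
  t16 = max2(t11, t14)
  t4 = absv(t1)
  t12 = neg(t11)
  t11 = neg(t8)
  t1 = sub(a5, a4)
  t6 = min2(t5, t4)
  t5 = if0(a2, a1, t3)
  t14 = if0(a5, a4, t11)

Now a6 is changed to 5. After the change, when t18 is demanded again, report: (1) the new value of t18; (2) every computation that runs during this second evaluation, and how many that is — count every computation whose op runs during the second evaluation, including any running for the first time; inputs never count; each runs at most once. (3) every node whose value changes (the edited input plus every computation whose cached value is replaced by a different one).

t18 now evaluates to 5.
Run set: t7, t8, t11, t14, t15, t16, t17, t18 (8 run).
Changed values: a6, t8, t11, t14, t15, t16, t17, t18.

Initial pass — values computed on the first demand:
  t1 = sub(6, 1) = 5
  t3 = neg(5) = -5
  t4 = absv(5) = 5
  t5 = if0(a2=-1 -> else branch t3) = -5
  t6 = min2(-5, 5) = -5
  t7 = if0(a6=6 -> else branch t3) = -5
  t8 = max2(6, -5) = 6
  t11 = neg(6) = -6
  t14 = if0(a5=6 -> else branch t11) = -6
  t15 = max2(-5, 6) = 6
  t16 = max2(-6, -6) = -6
  t17 = max2(-6, 6) = 6
  t18 = max2(6, 6) = 6

Second demand — change propagation:
  t7: re-runs because a6 6->5; new result -5 (unchanged).
  t8: re-runs because a6 6->5; new result 5.
  t11: re-runs because t8 6->5; new result -5.
  t14: re-runs because t11 -6->-5; new result -5.
  t15: re-runs because a6 6->5; new result 5.
  t16: re-runs because t11 -6->-5; t14 -6->-5; new result -5.
  t17: re-runs because t16 -6->-5; t15 6->5; new result 5.
  t18: re-runs because t15 6->5; t17 6->5; new result 5.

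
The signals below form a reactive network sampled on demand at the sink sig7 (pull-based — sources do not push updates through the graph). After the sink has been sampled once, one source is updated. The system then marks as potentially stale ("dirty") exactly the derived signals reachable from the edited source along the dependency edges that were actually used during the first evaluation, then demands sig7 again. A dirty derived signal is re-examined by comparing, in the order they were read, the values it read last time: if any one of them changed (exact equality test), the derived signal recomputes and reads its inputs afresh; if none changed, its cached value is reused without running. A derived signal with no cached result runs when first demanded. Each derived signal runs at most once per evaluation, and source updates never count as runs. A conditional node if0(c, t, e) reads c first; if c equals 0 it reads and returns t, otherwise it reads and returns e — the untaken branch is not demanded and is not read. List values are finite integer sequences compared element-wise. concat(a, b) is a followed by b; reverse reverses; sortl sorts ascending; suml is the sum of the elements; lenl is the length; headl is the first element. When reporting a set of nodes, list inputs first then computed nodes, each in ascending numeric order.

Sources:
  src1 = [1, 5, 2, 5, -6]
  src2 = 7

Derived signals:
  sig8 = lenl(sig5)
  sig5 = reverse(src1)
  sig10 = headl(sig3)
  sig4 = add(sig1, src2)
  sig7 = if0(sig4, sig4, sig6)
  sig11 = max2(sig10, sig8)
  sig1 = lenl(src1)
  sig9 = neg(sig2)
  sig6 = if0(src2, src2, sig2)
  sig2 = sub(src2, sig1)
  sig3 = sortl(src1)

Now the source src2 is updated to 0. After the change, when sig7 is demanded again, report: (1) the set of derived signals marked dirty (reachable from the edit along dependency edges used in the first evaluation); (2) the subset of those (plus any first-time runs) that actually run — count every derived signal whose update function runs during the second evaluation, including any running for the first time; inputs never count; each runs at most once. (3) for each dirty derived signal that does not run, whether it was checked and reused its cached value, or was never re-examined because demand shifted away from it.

Dirty set: sig2, sig4, sig6, sig7.
Run set: sig4, sig6, sig7 (3 run).
Left stale — demand moved off them: sig2.
The important point: the flipped condition redirects demand; sig2 is left stale, never re-checked.

Initial pass — values computed on the first demand:
  sig1 = lenl([1, 5, 2, 5, -6]) = 5
  sig2 = sub(7, 5) = 2
  sig4 = add(5, 7) = 12
  sig6 = if0(src2=7 -> else branch sig2) = 2
  sig7 = if0(sig4=12 -> else branch sig6) = 2

Second demand — change propagation:
  sig2: dirty yet unreached — the second evaluation never asks for it.
  sig4: re-runs because src2 7->0; new result 5.
  sig6: re-runs because src2 7->0; new result 0.
  sig7: re-runs because sig4 12->5; sig6 2->0; new result 0.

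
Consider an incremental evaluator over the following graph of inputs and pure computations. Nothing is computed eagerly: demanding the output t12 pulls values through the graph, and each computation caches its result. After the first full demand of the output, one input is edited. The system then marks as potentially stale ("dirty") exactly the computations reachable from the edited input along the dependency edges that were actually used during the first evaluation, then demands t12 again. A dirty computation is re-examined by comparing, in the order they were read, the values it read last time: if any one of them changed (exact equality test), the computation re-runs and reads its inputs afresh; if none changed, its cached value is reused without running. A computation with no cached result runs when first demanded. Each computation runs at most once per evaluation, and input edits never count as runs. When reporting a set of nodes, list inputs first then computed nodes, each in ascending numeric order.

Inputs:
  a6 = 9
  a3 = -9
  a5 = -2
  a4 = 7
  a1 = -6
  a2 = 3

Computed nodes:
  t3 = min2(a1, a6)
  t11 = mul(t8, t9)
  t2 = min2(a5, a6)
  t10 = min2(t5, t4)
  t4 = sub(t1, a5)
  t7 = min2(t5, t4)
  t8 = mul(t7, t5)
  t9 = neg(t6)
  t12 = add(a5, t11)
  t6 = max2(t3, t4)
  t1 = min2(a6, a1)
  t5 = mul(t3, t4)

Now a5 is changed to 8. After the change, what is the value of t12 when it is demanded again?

t12 now evaluates to -7048.

Initial pass — values computed on the first demand:
  t1 = min2(9, -6) = -6
  t3 = min2(-6, 9) = -6
  t4 = sub(-6, -2) = -4
  t5 = mul(-6, -4) = 24
  t6 = max2(-6, -4) = -4
  t7 = min2(24, -4) = -4
  t8 = mul(-4, 24) = -96
  t9 = neg(-4) = 4
  t11 = mul(-96, 4) = -384
  t12 = add(-2, -384) = -386

Second demand — change propagation:
  t4: re-runs because a5 -2->8; new result -14.
  t5: re-runs because t4 -4->-14; new result 84.
  t6: re-runs because t4 -4->-14; new result -6.
  t7: re-runs because t5 24->84; t4 -4->-14; new result -14.
  t8: re-runs because t7 -4->-14; t5 24->84; new result -1176.
  t9: re-runs because t6 -4->-6; new result 6.
  t11: re-runs because t8 -96->-1176; t9 4->6; new result -7056.
  t12: re-runs because a5 -2->8; t11 -384->-7056; new result -7048.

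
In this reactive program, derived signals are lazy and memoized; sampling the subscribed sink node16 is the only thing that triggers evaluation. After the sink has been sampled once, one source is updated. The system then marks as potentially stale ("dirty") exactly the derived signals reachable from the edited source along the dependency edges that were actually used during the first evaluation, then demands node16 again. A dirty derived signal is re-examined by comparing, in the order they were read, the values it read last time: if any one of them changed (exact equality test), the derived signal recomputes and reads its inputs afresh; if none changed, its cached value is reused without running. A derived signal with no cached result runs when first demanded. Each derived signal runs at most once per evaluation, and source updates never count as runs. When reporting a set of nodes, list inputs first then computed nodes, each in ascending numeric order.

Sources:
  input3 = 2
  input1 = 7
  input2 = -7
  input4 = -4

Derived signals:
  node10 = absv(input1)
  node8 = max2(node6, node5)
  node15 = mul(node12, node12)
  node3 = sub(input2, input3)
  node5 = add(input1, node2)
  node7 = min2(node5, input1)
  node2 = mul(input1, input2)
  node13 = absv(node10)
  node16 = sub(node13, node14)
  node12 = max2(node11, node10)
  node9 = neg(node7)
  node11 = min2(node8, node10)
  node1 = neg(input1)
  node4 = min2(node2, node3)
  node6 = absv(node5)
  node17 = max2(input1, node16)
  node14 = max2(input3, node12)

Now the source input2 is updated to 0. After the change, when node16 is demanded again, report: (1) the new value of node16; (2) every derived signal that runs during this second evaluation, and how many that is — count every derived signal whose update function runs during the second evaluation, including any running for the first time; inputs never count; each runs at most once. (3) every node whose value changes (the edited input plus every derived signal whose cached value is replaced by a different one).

First demand of the output computes:
  node2 = mul(7, -7) = -49
  node5 = add(7, -49) = -42
  node6 = absv(-42) = 42
  node8 = max2(42, -42) = 42
  node10 = absv(7) = 7
  node11 = min2(42, 7) = 7
  node12 = max2(7, 7) = 7
  node13 = absv(7) = 7
  node14 = max2(2, 7) = 7
  node16 = sub(7, 7) = 0

After the edit, cleaning proceeds:
  node2: a read changed (input2 -7->0) — executes, giving 0.
  node5: a read changed (node2 -49->0) — executes, giving 7.
  node6: a read changed (node5 -42->7) — executes, giving 7.
  node8: a read changed (node6 42->7; node5 -42->7) — executes, giving 7.
  node11: a read changed (node8 42->7) — executes, giving 7 — identical to its old value.
  node12: dirty, but its reads are unchanged (node11 unchanged, node10 unchanged); cached 7 stands.
  node14: dirty, but its reads are unchanged (input3 unchanged, node12 unchanged); cached 7 stands.
  node16: dirty, but its reads are unchanged (node13 unchanged, node14 unchanged); cached 0 stands.

Note the absorption at node11: it re-runs yet its value is the same, leaving the output's value untouched.

Demanding node16 again yields 0.
5 derived signals run: node2, node5, node6, node8, node11.
The nodes whose values change: input2, node2, node5, node6, node8.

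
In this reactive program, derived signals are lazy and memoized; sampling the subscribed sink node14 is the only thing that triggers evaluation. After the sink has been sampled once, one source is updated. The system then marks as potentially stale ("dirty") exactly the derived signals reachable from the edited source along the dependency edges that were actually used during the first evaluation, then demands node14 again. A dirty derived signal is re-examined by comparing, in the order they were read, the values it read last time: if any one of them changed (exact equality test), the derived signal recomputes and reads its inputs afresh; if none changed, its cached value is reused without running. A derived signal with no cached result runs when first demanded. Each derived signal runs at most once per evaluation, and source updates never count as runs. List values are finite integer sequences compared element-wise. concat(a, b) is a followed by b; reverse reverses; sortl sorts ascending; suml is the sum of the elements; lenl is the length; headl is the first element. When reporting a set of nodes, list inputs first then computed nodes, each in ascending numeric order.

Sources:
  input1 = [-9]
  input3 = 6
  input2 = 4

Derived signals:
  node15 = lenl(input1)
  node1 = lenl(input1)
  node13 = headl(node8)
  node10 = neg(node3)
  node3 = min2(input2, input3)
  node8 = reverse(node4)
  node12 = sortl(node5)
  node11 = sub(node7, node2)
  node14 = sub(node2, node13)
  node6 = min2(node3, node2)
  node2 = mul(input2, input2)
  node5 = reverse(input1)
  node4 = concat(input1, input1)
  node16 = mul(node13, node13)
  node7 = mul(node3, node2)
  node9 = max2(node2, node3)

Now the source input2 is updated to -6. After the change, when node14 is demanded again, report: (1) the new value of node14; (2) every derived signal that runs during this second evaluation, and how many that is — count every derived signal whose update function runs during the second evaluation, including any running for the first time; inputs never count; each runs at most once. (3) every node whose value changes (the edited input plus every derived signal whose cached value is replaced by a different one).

Demanding node14 again yields 45.
2 derived signals run: node2, node14.
The nodes whose values change: input2, node2, node14.

First demand of the output computes:
  node2 = mul(4, 4) = 16
  node4 = concat([-9], [-9]) = [-9, -9]
  node8 = reverse([-9, -9]) = [-9, -9]
  node13 = headl([-9, -9]) = -9
  node14 = sub(16, -9) = 25

After the edit, cleaning proceeds:
  node2: a read changed (input2 4->-6; input2 4->-6) — executes, giving 36.
  node14: a read changed (node2 16->36) — executes, giving 45.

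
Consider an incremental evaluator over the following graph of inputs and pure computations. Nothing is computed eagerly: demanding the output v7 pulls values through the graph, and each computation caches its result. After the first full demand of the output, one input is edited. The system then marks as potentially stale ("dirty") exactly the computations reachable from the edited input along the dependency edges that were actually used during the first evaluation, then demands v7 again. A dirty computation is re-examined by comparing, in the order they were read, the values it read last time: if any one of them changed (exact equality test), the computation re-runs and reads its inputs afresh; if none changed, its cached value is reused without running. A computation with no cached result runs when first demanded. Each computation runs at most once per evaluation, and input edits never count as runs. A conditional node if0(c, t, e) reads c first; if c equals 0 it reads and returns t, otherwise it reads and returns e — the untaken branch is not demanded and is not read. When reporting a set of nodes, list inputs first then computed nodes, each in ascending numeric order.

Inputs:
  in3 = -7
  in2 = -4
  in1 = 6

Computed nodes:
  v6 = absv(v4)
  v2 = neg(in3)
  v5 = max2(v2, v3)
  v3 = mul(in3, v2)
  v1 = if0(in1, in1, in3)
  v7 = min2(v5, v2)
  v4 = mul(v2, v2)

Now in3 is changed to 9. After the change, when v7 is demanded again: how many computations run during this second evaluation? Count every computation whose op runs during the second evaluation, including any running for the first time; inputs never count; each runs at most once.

Initial pass — values computed on the first demand:
  v2 = neg(-7) = 7
  v3 = mul(-7, 7) = -49
  v5 = max2(7, -49) = 7
  v7 = min2(7, 7) = 7

Second demand — change propagation:
  v2: re-runs because in3 -7->9; new result -9.
  v3: re-runs because in3 -7->9; v2 7->-9; new result -81.
  v5: re-runs because v2 7->-9; v3 -49->-81; new result -9.
  v7: re-runs because v5 7->-9; v2 7->-9; new result -9.

Run set: v2, v3, v5, v7 (4 run).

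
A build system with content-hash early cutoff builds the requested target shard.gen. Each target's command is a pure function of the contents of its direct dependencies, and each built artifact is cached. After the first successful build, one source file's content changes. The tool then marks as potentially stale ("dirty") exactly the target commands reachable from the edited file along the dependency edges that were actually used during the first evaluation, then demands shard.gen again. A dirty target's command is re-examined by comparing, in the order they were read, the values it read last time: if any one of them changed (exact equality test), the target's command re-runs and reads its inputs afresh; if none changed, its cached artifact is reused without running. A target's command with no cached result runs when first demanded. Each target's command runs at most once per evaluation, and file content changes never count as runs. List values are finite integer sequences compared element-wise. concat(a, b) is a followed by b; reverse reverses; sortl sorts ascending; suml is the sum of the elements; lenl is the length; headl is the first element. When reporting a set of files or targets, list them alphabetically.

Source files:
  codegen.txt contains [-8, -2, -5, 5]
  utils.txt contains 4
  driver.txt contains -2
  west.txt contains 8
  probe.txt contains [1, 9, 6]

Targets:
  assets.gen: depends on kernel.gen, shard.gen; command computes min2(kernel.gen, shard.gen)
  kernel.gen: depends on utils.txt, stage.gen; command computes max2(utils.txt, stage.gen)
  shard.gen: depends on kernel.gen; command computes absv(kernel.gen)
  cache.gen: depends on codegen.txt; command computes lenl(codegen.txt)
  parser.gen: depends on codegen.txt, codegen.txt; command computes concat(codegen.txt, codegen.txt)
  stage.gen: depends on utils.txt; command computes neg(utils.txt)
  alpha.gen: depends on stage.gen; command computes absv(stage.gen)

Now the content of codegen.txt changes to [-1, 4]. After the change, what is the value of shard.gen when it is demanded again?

New value of shard.gen: 4.
Key observation: codegen.txt is never demanded by the output, so the edit triggers no recomputation at all.

First evaluation (everything demanded from the output):
  stage.gen = neg(4) = -4
  kernel.gen = max2(4, -4) = 4
  shard.gen = absv(4) = 4

Propagation after the edit:
  codegen.txt feeds no computation that the output demands — nothing is marked dirty and nothing runs.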